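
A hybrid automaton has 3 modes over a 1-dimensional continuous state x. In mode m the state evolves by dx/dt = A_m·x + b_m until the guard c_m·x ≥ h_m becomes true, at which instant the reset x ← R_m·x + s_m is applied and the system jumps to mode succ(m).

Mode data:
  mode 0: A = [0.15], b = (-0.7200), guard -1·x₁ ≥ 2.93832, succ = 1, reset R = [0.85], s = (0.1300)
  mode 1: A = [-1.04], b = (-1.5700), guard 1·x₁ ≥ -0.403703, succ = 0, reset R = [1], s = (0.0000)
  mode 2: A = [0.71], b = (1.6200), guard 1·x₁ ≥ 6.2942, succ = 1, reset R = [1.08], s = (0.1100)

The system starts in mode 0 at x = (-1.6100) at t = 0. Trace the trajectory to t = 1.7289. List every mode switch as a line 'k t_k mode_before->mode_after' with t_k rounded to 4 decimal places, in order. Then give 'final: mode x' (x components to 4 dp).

Mode 0: guard c·x = 2.9383 hit at Δt = 1.2555 (t = 1.2555), x⁻ = (-2.9383) → reset → x⁺ = (-2.3676), jump to mode 1
Mode 1: flow for 0.4734 to horizon, guard not reached → x = (-2.0340)

1 1.2555 0->1
final: 1 -2.0340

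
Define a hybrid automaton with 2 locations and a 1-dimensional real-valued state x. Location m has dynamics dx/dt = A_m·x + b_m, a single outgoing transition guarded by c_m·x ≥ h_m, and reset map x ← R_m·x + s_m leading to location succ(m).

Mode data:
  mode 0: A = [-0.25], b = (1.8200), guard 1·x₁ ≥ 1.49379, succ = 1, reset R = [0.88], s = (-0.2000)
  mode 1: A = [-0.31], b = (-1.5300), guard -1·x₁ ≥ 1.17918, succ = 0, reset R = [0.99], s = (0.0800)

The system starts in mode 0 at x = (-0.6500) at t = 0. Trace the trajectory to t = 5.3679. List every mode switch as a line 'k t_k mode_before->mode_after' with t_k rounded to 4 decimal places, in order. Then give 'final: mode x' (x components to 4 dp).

Mode 0: guard c·x = 1.4938 hit at Δt = 1.2607 (t = 1.2607), x⁻ = (1.4938) → reset → x⁺ = (1.1145), jump to mode 1
Mode 1: guard c·x = 1.1792 hit at Δt = 1.5375 (t = 2.7982), x⁻ = (-1.1792) → reset → x⁺ = (-1.0874), jump to mode 0
Mode 0: guard c·x = 1.4938 hit at Δt = 1.4755 (t = 4.2737), x⁻ = (1.4938) → reset → x⁺ = (1.1145), jump to mode 1
Mode 1: flow for 1.0942 to horizon, guard not reached → x = (-0.6259)

1 1.2607 0->1
2 2.7982 1->0
3 4.2737 0->1
final: 1 -0.6259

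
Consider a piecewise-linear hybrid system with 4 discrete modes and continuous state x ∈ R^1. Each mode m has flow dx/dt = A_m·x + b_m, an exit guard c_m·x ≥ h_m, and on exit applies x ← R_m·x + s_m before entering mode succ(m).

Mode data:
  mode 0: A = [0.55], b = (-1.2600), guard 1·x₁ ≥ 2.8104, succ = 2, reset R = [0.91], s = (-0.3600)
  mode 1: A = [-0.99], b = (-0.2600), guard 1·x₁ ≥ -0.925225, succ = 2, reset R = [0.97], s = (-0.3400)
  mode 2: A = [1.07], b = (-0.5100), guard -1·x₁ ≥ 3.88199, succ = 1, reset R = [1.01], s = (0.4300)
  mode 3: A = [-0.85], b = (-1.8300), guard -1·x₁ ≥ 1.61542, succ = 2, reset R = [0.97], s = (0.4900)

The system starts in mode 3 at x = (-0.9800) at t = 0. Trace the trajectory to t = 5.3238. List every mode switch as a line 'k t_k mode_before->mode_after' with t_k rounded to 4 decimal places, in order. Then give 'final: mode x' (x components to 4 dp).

Mode 3: guard c·x = 1.6154 hit at Δt = 0.9180 (t = 0.9180), x⁻ = (-1.6154) → reset → x⁺ = (-1.0770), jump to mode 2
Mode 2: guard c·x = 3.8820 hit at Δt = 0.9641 (t = 1.8821), x⁻ = (-3.8820) → reset → x⁺ = (-3.4908), jump to mode 1
Mode 1: guard c·x = -0.9252 hit at Δt = 1.5995 (t = 3.4816), x⁻ = (-0.9252) → reset → x⁺ = (-1.2375), jump to mode 2
Mode 2: guard c·x = 3.8820 hit at Δt = 0.8722 (t = 4.3538), x⁻ = (-3.8820) → reset → x⁺ = (-3.4908), jump to mode 1
Mode 1: flow for 0.9700 to horizon, guard not reached → x = (-1.4983)

1 0.9180 3->2
2 1.8821 2->1
3 3.4816 1->2
4 4.3538 2->1
final: 1 -1.4983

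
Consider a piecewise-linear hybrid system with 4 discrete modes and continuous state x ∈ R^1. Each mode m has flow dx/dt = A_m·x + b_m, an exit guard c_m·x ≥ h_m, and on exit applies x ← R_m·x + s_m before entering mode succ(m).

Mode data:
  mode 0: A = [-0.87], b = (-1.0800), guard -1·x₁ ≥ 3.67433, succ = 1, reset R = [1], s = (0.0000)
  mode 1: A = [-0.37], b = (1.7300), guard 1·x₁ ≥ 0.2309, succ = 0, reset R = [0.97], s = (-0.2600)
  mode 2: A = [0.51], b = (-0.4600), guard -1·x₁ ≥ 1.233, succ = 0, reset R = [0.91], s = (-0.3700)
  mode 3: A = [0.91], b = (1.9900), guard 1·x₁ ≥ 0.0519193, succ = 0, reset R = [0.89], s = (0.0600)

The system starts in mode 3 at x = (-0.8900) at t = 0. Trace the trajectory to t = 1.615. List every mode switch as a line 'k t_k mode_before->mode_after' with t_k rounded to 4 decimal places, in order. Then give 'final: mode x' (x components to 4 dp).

1 0.6000 3->0
final: 0 -0.6841

Mode 3: guard c·x = 0.0519 hit at Δt = 0.6000 (t = 0.6000), x⁻ = (0.0519) → reset → x⁺ = (0.1062), jump to mode 0
Mode 0: flow for 1.0150 to horizon, guard not reached → x = (-0.6841)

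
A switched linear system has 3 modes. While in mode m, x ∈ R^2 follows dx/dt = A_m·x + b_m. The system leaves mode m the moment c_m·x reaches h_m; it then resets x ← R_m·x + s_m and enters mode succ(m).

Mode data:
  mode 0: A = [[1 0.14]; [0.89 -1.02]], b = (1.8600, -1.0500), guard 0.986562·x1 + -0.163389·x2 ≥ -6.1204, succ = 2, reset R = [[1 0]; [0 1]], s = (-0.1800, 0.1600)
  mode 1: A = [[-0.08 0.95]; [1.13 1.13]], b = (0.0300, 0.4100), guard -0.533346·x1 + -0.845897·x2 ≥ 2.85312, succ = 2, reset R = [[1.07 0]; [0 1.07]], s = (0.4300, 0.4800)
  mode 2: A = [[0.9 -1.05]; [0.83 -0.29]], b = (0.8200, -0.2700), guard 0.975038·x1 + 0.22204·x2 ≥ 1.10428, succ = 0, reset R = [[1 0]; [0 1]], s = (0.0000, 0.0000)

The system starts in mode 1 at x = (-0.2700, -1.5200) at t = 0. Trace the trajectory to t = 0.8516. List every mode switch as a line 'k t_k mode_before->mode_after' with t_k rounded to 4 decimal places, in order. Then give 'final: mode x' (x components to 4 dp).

1 0.4480 1->2
final: 2 0.5461 -2.2679

Mode 1: guard c·x = 2.8531 hit at Δt = 0.4480 (t = 0.4480), x⁻ = (-1.0928, -2.6839) → reset → x⁺ = (-0.7393, -2.3918), jump to mode 2
Mode 2: flow for 0.4036 to horizon, guard not reached → x = (0.5461, -2.2679)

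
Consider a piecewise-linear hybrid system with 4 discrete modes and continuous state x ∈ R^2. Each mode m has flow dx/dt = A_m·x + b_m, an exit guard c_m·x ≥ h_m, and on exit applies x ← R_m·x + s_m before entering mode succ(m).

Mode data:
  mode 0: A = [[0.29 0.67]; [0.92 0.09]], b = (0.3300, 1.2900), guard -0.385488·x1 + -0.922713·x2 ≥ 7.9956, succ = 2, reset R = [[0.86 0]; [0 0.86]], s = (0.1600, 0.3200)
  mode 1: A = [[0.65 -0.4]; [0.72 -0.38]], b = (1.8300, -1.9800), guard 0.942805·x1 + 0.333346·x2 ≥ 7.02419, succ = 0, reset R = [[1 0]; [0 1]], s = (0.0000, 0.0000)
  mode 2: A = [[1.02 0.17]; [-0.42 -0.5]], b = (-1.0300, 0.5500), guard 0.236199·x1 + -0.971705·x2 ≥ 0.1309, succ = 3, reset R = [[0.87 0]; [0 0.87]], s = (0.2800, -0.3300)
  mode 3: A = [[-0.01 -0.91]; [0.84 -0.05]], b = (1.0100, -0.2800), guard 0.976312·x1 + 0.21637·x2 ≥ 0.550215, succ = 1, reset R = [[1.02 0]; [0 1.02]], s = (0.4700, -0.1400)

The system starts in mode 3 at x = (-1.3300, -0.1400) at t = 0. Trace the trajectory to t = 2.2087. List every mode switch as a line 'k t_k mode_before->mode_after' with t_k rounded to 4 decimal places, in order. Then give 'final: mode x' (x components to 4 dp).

Mode 3: guard c·x = 0.5502 hit at Δt = 1.2731 (t = 1.2731), x⁻ = (0.7485, -0.8346) → reset → x⁺ = (1.2335, -0.9913), jump to mode 1
Mode 1: flow for 0.9356 to horizon, guard not reached → x = (5.1208, -0.4901)

1 1.2731 3->1
final: 1 5.1208 -0.4901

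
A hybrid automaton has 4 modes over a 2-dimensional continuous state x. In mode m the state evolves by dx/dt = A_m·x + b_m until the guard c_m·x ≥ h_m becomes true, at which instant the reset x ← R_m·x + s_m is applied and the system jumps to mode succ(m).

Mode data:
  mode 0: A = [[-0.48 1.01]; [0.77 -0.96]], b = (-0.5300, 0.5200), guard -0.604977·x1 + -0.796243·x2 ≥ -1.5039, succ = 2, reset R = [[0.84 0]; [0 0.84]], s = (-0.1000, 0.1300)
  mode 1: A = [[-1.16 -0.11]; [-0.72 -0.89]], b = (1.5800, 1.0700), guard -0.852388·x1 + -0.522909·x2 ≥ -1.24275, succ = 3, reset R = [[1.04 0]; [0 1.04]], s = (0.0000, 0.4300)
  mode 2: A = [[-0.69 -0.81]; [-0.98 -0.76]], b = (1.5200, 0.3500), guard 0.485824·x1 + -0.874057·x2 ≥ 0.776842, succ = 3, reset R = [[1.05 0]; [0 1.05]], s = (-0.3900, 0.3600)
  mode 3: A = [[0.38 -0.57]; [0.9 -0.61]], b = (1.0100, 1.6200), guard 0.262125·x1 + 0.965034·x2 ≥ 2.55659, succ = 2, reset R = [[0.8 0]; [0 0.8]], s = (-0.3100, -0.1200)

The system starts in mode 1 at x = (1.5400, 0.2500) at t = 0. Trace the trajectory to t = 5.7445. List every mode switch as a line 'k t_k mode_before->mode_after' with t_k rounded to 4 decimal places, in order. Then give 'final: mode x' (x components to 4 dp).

1 1.2912 1->3
2 1.9366 3->2
3 3.1097 2->3
4 3.9270 3->2
5 5.2216 2->3
final: 3 1.6517 1.4845

Mode 1: guard c·x = -1.2428 hit at Δt = 1.2912 (t = 1.2912), x⁻ = (1.3915, 0.1083) → reset → x⁺ = (1.4472, 0.5426), jump to mode 3
Mode 3: guard c·x = 2.5566 hit at Δt = 0.6454 (t = 1.9366), x⁻ = (2.0425, 2.0944) → reset → x⁺ = (1.3240, 1.5556), jump to mode 2
Mode 2: guard c·x = 0.7768 hit at Δt = 1.1731 (t = 3.1097), x⁻ = (1.4637, -0.0752) → reset → x⁺ = (1.1469, 0.2810), jump to mode 3
Mode 3: guard c·x = 2.5566 hit at Δt = 0.8173 (t = 3.9270), x⁻ = (1.8804, 2.1385) → reset → x⁺ = (1.1943, 1.5908), jump to mode 2
Mode 2: guard c·x = 0.7768 hit at Δt = 1.2945 (t = 5.2216), x⁻ = (1.4270, -0.0956) → reset → x⁺ = (1.1083, 0.2596), jump to mode 3
Mode 3: flow for 0.5229 to horizon, guard not reached → x = (1.6517, 1.4845)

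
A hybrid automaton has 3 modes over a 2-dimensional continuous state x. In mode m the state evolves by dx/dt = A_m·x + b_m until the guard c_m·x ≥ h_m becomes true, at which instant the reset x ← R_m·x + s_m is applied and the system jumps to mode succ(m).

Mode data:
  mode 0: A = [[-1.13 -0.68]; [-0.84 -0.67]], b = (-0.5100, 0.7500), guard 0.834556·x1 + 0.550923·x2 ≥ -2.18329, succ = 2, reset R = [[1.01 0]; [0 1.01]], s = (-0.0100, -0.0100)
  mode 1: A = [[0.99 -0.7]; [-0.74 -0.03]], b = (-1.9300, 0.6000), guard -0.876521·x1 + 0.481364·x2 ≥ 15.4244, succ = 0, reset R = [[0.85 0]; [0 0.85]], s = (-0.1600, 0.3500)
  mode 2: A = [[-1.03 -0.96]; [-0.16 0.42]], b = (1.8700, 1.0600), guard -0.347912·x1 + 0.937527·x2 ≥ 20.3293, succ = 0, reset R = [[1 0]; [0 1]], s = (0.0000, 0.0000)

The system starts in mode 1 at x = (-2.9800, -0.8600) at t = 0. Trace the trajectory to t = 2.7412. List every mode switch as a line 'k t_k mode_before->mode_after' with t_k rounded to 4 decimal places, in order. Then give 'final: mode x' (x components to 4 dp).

1 1.1094 1->0
2 1.8512 0->2
final: 2 -8.8729 14.8348

Mode 1: guard c·x = 15.4244 hit at Δt = 1.1094 (t = 1.1094), x⁻ = (-14.4481, 5.7345) → reset → x⁺ = (-12.4409, 5.2243), jump to mode 0
Mode 0: guard c·x = -2.1833 hit at Δt = 0.7418 (t = 1.8512), x⁻ = (-8.1484, 8.3805) → reset → x⁺ = (-8.2399, 8.4543), jump to mode 2
Mode 2: flow for 0.8900 to horizon, guard not reached → x = (-8.8729, 14.8348)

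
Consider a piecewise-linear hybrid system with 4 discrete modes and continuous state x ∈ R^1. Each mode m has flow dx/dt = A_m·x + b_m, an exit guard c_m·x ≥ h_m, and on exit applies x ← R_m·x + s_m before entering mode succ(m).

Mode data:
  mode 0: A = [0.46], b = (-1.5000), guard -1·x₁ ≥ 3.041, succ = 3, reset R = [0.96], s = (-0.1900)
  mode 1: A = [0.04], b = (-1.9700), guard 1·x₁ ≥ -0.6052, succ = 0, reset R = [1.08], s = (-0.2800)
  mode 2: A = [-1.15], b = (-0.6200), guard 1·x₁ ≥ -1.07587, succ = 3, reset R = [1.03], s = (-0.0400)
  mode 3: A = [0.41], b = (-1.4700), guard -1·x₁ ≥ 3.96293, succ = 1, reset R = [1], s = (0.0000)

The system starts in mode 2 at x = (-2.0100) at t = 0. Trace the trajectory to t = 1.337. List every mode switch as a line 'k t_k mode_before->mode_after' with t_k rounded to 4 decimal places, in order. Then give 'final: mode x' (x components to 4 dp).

Mode 2: guard c·x = -1.0759 hit at Δt = 0.8766 (t = 0.8766), x⁻ = (-1.0759) → reset → x⁺ = (-1.1481), jump to mode 3
Mode 3: flow for 0.4604 to horizon, guard not reached → x = (-2.1315)

1 0.8766 2->3
final: 3 -2.1315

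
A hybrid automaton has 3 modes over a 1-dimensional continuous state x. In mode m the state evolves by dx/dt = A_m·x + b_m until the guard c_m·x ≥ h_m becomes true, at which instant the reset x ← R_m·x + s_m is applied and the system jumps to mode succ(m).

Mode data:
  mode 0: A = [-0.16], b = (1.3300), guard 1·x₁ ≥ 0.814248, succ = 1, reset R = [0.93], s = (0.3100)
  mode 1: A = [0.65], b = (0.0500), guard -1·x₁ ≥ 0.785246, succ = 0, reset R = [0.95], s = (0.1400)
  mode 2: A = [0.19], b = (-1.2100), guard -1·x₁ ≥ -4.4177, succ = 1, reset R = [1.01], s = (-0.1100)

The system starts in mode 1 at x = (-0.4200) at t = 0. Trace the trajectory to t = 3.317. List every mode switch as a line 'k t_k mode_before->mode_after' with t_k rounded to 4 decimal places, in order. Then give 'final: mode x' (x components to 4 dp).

Mode 1: guard c·x = 0.7852 hit at Δt = 1.1153 (t = 1.1153), x⁻ = (-0.7852) → reset → x⁺ = (-0.6060), jump to mode 0
Mode 0: guard c·x = 0.8142 hit at Δt = 1.0841 (t = 2.1994), x⁻ = (0.8142) → reset → x⁺ = (1.0673), jump to mode 1
Mode 1: flow for 1.1176 to horizon, guard not reached → x = (2.2889)

1 1.1153 1->0
2 2.1994 0->1
final: 1 2.2889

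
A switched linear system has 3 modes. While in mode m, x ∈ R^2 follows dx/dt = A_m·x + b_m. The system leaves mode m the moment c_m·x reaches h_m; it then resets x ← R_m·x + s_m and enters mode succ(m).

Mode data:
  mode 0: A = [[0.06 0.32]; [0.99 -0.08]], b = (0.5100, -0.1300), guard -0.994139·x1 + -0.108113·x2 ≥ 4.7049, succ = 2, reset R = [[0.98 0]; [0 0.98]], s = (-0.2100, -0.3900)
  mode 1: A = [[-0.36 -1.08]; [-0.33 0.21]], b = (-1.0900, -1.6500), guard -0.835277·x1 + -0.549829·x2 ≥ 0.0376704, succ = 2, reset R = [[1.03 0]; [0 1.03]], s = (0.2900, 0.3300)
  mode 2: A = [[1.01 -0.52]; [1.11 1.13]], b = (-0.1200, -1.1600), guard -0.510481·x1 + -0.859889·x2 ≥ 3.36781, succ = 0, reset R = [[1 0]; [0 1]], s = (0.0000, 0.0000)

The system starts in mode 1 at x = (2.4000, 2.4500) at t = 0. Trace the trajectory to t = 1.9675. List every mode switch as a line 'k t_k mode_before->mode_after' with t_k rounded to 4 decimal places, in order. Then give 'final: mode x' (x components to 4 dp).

Mode 1: guard c·x = 0.0377 hit at Δt = 0.9916 (t = 0.9916), x⁻ = (-0.6673, 0.9452) → reset → x⁺ = (-0.3973, 1.3035), jump to mode 2
Mode 2: flow for 0.9759 to horizon, guard not reached → x = (-2.1005, -0.1417)

1 0.9916 1->2
final: 2 -2.1005 -0.1417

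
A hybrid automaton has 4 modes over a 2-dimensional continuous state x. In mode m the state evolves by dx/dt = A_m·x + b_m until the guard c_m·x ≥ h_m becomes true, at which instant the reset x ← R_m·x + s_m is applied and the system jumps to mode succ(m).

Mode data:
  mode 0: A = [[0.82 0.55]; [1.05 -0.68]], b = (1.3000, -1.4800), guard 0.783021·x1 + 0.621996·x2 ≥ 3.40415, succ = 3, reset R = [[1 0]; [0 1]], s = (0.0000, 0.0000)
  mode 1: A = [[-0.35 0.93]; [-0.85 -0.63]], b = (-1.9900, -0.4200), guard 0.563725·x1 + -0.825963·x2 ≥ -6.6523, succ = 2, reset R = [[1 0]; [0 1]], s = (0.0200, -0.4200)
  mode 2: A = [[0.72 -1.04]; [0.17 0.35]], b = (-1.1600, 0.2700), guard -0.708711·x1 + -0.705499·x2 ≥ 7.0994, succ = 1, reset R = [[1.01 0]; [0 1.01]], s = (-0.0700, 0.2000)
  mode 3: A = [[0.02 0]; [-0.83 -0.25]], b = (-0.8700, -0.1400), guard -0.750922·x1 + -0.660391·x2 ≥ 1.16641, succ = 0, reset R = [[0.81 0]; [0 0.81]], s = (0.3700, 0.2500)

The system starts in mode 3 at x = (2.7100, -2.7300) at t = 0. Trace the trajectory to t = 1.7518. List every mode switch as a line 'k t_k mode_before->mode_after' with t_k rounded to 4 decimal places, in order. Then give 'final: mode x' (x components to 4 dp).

1 0.9909 3->0
final: 0 3.7304 -0.9183

Mode 3: guard c·x = 1.1664 hit at Δt = 0.9909 (t = 0.9909), x⁻ = (1.8936, -3.9194) → reset → x⁺ = (1.9038, -2.9247), jump to mode 0
Mode 0: flow for 0.7609 to horizon, guard not reached → x = (3.7304, -0.9183)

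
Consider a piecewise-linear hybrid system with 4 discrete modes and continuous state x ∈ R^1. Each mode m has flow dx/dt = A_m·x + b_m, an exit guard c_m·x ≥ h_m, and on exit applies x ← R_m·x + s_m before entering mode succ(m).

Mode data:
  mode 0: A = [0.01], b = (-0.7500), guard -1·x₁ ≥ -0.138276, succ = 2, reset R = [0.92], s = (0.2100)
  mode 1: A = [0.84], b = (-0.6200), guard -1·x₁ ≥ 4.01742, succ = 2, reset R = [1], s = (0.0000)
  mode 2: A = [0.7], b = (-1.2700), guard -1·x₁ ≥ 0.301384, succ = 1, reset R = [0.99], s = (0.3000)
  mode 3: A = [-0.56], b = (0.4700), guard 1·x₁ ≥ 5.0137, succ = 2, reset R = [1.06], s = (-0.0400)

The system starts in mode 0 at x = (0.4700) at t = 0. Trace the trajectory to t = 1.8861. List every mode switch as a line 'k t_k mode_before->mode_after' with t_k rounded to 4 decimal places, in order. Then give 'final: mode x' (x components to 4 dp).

1 0.4441 0->2
2 0.9574 2->1
final: 1 -0.8687

Mode 0: guard c·x = -0.1383 hit at Δt = 0.4441 (t = 0.4441), x⁻ = (0.1383) → reset → x⁺ = (0.3372), jump to mode 2
Mode 2: guard c·x = 0.3014 hit at Δt = 0.5133 (t = 0.9574), x⁻ = (-0.3014) → reset → x⁺ = (0.0016), jump to mode 1
Mode 1: flow for 0.9287 to horizon, guard not reached → x = (-0.8687)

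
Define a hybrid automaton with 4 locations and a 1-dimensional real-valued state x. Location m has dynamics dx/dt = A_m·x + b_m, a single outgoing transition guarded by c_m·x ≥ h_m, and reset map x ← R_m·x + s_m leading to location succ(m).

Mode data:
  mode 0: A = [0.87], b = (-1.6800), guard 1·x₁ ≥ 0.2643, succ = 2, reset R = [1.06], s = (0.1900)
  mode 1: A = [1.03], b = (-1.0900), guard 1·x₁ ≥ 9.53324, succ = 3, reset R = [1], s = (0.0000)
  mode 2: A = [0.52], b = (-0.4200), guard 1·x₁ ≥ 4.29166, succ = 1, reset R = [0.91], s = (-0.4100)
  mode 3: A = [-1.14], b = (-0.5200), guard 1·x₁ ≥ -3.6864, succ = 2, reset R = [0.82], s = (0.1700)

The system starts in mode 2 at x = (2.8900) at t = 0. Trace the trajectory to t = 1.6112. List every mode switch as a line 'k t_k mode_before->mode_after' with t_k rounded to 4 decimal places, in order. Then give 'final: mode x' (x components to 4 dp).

1 0.9898 2->1
final: 1 5.6805

Mode 2: guard c·x = 4.2917 hit at Δt = 0.9898 (t = 0.9898), x⁻ = (4.2917) → reset → x⁺ = (3.4954), jump to mode 1
Mode 1: flow for 0.6214 to horizon, guard not reached → x = (5.6805)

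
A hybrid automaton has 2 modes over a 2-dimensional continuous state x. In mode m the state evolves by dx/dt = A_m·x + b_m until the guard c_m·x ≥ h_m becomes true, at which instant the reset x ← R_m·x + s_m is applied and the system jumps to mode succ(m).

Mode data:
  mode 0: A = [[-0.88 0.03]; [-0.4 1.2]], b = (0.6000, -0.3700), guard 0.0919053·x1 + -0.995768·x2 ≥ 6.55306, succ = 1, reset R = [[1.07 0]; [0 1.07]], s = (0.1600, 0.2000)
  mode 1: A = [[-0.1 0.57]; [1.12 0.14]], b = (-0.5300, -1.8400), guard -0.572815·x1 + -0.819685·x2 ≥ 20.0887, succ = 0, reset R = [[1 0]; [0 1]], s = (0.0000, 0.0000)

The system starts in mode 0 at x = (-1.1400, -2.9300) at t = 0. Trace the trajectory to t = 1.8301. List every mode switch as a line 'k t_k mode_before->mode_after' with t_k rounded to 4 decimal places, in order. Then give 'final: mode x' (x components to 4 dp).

1 0.6712 0->1
final: 1 -7.1594 -14.9848

Mode 0: guard c·x = 6.5531 hit at Δt = 0.6712 (t = 0.6712), x⁻ = (-0.3988, -6.6177) → reset → x⁺ = (-0.2667, -6.8810), jump to mode 1
Mode 1: flow for 1.1589 to horizon, guard not reached → x = (-7.1594, -14.9848)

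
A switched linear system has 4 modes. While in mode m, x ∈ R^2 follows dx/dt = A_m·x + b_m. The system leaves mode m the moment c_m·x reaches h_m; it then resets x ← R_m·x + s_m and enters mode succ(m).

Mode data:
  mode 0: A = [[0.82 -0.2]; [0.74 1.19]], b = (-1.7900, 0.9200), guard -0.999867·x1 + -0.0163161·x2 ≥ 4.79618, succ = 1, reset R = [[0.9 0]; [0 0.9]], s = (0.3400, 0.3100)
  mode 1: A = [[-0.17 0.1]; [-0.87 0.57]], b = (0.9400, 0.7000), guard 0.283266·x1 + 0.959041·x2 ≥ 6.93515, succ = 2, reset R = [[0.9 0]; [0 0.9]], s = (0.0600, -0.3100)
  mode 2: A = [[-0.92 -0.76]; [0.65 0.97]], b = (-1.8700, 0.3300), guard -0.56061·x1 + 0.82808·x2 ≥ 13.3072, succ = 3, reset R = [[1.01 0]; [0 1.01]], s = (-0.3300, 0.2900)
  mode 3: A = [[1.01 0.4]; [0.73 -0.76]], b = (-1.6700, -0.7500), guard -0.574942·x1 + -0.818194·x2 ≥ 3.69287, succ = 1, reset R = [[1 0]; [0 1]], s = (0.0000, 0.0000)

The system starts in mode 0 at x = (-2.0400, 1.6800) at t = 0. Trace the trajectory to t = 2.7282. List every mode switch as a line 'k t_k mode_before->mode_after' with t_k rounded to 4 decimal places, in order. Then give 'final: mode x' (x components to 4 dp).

1 0.5684 0->1
2 1.4725 1->2
3 2.2481 2->3
final: 3 -9.1128 6.0728

Mode 0: guard c·x = 4.7962 hit at Δt = 0.5684 (t = 0.5684), x⁻ = (-4.8319, 2.1468) → reset → x⁺ = (-4.0087, 2.2421), jump to mode 1
Mode 1: guard c·x = 6.9352 hit at Δt = 0.9041 (t = 1.4725), x⁻ = (-2.2297, 7.8899) → reset → x⁺ = (-1.9467, 6.7909), jump to mode 2
Mode 2: guard c·x = 13.3072 hit at Δt = 0.7756 (t = 2.2481), x⁻ = (-6.0135, 11.9988) → reset → x⁺ = (-6.4036, 12.4088), jump to mode 3
Mode 3: flow for 0.4801 to horizon, guard not reached → x = (-9.1128, 6.0728)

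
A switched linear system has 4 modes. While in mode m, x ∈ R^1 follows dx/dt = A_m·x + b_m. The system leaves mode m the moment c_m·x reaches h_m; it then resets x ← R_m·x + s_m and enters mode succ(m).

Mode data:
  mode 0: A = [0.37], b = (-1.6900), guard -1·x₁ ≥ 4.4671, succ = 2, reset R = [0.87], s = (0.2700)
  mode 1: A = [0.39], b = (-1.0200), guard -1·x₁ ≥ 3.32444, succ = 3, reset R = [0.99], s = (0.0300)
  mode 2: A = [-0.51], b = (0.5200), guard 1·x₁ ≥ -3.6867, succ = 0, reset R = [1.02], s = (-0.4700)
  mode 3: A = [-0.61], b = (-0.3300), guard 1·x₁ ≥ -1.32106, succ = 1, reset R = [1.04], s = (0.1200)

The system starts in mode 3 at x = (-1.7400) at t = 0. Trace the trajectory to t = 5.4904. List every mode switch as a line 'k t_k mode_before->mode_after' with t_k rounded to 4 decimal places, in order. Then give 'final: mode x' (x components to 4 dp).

1 0.7047 3->1
2 1.8037 1->3
3 3.8514 3->1
4 4.9504 1->3
final: 3 -2.4977

Mode 3: guard c·x = -1.3211 hit at Δt = 0.7047 (t = 0.7047), x⁻ = (-1.3211) → reset → x⁺ = (-1.2539), jump to mode 1
Mode 1: guard c·x = 3.3244 hit at Δt = 1.0990 (t = 1.8037), x⁻ = (-3.3244) → reset → x⁺ = (-3.2612), jump to mode 3
Mode 3: guard c·x = -1.3211 hit at Δt = 2.0477 (t = 3.8514), x⁻ = (-1.3211) → reset → x⁺ = (-1.2539), jump to mode 1
Mode 1: guard c·x = 3.3244 hit at Δt = 1.0990 (t = 4.9504), x⁻ = (-3.3244) → reset → x⁺ = (-3.2612), jump to mode 3
Mode 3: flow for 0.5400 to horizon, guard not reached → x = (-2.4977)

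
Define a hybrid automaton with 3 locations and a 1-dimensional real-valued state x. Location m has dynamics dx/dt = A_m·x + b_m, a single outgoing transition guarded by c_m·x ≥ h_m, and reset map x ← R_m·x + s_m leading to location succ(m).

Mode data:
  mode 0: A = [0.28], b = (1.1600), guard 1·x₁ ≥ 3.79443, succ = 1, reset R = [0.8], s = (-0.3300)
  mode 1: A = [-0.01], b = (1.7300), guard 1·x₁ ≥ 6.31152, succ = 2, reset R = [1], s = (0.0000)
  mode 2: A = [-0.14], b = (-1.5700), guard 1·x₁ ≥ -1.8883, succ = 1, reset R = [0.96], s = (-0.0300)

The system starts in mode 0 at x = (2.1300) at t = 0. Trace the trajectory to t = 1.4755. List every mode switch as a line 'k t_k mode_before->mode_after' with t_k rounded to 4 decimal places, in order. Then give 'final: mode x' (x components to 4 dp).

Mode 0: guard c·x = 3.7944 hit at Δt = 0.8405 (t = 0.8405), x⁻ = (3.7944) → reset → x⁺ = (2.7055), jump to mode 1
Mode 1: flow for 0.6350 to horizon, guard not reached → x = (3.7835)

1 0.8405 0->1
final: 1 3.7835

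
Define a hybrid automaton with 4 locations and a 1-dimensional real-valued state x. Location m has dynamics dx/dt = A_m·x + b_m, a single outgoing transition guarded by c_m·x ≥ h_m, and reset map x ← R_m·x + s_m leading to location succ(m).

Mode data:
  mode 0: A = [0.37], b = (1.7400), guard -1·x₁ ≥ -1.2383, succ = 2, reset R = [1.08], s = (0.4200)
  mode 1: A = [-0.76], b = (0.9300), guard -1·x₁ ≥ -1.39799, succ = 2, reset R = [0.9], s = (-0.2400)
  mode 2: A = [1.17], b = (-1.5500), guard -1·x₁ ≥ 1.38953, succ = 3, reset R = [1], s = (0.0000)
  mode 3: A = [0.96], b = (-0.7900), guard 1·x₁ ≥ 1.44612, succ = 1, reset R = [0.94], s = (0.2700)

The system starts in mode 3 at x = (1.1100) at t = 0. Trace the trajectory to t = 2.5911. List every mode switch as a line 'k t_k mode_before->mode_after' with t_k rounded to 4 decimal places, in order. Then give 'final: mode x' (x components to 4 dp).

Mode 3: guard c·x = 1.4461 hit at Δt = 0.8074 (t = 0.8074), x⁻ = (1.4461) → reset → x⁺ = (1.6294), jump to mode 1
Mode 1: guard c·x = -1.3980 hit at Δt = 1.1115 (t = 1.9189), x⁻ = (1.3980) → reset → x⁺ = (1.0182), jump to mode 2
Mode 2: flow for 0.6722 to horizon, guard not reached → x = (0.6516)

1 0.8074 3->1
2 1.9189 1->2
final: 2 0.6516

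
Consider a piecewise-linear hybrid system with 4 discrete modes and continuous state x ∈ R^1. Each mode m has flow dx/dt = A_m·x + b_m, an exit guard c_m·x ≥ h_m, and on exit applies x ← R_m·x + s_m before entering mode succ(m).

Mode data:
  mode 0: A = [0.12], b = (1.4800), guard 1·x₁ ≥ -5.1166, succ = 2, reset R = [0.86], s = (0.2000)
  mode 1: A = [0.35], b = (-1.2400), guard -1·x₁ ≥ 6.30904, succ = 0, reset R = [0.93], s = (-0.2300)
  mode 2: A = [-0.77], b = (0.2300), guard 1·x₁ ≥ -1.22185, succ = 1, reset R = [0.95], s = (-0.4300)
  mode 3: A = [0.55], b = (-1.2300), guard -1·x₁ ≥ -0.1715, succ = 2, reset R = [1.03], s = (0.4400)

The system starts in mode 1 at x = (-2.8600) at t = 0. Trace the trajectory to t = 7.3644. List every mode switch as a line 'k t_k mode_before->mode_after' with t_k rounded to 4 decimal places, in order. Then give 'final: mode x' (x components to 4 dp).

Mode 1: guard c·x = 6.3090 hit at Δt = 1.2312 (t = 1.2312), x⁻ = (-6.3090) → reset → x⁺ = (-6.0974), jump to mode 0
Mode 0: guard c·x = -5.1166 hit at Δt = 1.2173 (t = 2.4485), x⁻ = (-5.1166) → reset → x⁺ = (-4.2003), jump to mode 2
Mode 2: guard c·x = -1.2219 hit at Δt = 1.4088 (t = 3.8573), x⁻ = (-1.2219) → reset → x⁺ = (-1.5908), jump to mode 1
Mode 1: guard c·x = 6.3090 hit at Δt = 1.8624 (t = 5.7197), x⁻ = (-6.3090) → reset → x⁺ = (-6.0974), jump to mode 0
Mode 0: guard c·x = -5.1166 hit at Δt = 1.2173 (t = 6.9370), x⁻ = (-5.1166) → reset → x⁺ = (-4.2003), jump to mode 2
Mode 2: flow for 0.4274 to horizon, guard not reached → x = (-2.9387)

1 1.2312 1->0
2 2.4485 0->2
3 3.8573 2->1
4 5.7197 1->0
5 6.9370 0->2
final: 2 -2.9387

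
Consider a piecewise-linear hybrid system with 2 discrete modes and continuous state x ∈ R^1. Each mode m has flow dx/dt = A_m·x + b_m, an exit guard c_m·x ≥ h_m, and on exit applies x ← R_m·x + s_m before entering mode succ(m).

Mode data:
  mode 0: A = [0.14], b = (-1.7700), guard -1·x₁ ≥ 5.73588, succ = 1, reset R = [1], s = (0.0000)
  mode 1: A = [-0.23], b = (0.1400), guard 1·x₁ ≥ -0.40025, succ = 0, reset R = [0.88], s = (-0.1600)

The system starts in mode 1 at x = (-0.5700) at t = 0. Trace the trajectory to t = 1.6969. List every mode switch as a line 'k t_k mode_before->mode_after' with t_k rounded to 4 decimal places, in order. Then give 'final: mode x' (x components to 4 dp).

Mode 1: guard c·x = -0.4002 hit at Δt = 0.6761 (t = 0.6761), x⁻ = (-0.4002) → reset → x⁺ = (-0.5122), jump to mode 0
Mode 0: flow for 1.0208 to horizon, guard not reached → x = (-2.5332)

1 0.6761 1->0
final: 0 -2.5332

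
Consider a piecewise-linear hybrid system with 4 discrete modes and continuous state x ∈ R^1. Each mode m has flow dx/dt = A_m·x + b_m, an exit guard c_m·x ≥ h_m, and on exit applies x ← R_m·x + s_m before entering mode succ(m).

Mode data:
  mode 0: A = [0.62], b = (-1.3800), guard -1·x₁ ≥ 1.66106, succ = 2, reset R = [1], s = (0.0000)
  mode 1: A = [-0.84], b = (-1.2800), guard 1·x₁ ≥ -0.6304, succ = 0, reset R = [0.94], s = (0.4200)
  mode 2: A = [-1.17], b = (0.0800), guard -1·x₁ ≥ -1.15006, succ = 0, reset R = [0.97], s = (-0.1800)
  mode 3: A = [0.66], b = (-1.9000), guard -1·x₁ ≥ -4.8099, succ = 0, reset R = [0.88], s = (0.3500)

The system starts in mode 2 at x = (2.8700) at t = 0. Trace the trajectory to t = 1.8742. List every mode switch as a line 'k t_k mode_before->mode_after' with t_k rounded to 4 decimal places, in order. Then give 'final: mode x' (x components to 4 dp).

1 0.8134 2->0
final: 0 -0.2648

Mode 2: guard c·x = -1.1501 hit at Δt = 0.8134 (t = 0.8134), x⁻ = (1.1501) → reset → x⁺ = (0.9356), jump to mode 0
Mode 0: flow for 1.0608 to horizon, guard not reached → x = (-0.2648)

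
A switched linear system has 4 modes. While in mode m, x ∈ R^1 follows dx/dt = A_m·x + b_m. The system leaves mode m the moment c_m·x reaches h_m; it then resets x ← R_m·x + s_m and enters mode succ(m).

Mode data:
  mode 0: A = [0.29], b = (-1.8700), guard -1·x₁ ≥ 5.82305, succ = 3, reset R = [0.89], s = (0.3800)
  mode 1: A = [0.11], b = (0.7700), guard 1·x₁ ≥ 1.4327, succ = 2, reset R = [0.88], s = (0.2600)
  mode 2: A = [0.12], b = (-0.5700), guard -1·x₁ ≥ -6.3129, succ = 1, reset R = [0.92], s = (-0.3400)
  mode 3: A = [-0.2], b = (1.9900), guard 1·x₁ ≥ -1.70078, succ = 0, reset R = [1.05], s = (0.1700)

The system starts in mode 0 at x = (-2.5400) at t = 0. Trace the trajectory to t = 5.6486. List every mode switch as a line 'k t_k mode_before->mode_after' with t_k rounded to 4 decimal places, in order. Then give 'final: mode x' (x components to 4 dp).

1 1.0736 0->3
2 2.2538 3->0
3 3.7015 0->3
4 4.8817 3->0
final: 0 -3.6242

Mode 0: guard c·x = 5.8231 hit at Δt = 1.0736 (t = 1.0736), x⁻ = (-5.8230) → reset → x⁺ = (-4.8025), jump to mode 3
Mode 3: guard c·x = -1.7008 hit at Δt = 1.1802 (t = 2.2538), x⁻ = (-1.7008) → reset → x⁺ = (-1.6158), jump to mode 0
Mode 0: guard c·x = 5.8231 hit at Δt = 1.4477 (t = 3.7015), x⁻ = (-5.8230) → reset → x⁺ = (-4.8025), jump to mode 3
Mode 3: guard c·x = -1.7008 hit at Δt = 1.1802 (t = 4.8817), x⁻ = (-1.7008) → reset → x⁺ = (-1.6158), jump to mode 0
Mode 0: flow for 0.7669 to horizon, guard not reached → x = (-3.6242)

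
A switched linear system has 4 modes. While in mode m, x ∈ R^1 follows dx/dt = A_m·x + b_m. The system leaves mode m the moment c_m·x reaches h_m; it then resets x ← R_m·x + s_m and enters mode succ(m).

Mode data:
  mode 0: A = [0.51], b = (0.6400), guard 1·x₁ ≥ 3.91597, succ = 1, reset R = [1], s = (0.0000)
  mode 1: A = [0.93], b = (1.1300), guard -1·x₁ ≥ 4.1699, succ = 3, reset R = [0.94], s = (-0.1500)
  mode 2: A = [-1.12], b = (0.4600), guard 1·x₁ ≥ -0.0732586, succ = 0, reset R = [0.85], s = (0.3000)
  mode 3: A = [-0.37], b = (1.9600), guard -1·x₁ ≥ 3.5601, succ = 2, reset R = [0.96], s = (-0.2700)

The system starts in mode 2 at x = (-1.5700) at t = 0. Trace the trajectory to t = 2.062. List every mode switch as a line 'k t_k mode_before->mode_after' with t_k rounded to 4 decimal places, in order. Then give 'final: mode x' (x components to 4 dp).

Mode 2: guard c·x = -0.0733 hit at Δt = 1.2582 (t = 1.2582), x⁻ = (-0.0733) → reset → x⁺ = (0.2377), jump to mode 0
Mode 0: flow for 0.8038 to horizon, guard not reached → x = (0.9941)

1 1.2582 2->0
final: 0 0.9941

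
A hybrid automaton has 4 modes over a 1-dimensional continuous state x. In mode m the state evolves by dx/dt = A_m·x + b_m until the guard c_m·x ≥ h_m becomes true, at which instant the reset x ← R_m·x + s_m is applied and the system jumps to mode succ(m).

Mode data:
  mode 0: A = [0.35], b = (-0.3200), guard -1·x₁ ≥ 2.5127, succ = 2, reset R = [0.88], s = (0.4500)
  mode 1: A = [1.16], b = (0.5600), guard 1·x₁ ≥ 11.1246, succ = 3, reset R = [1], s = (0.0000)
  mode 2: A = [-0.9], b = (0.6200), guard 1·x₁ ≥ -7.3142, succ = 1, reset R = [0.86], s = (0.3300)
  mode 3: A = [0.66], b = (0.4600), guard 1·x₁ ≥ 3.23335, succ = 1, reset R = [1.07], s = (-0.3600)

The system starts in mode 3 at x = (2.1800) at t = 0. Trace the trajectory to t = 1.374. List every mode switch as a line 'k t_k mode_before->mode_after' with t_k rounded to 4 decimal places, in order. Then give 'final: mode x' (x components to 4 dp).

1 0.4727 3->1
final: 1 9.7087

Mode 3: guard c·x = 3.2334 hit at Δt = 0.4727 (t = 0.4727), x⁻ = (3.2333) → reset → x⁺ = (3.0997), jump to mode 1
Mode 1: flow for 0.9013 to horizon, guard not reached → x = (9.7087)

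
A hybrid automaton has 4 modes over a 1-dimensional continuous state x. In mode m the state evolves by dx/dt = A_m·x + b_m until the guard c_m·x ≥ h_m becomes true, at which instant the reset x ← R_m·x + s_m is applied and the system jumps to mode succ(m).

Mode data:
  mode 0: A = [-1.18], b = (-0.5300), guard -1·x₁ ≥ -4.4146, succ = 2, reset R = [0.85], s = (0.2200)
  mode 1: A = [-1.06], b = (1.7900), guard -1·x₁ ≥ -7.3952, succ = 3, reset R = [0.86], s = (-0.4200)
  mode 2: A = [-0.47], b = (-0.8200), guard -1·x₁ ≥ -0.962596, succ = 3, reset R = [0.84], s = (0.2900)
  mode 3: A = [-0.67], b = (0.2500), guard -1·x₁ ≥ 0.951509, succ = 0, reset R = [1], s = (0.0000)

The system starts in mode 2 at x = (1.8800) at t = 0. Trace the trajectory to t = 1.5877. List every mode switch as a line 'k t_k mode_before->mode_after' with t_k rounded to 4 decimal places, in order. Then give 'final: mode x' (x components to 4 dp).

Mode 2: guard c·x = -0.9626 hit at Δt = 0.6209 (t = 0.6209), x⁻ = (0.9626) → reset → x⁺ = (1.0986), jump to mode 3
Mode 3: flow for 0.9668 to horizon, guard not reached → x = (0.7527)

1 0.6209 2->3
final: 3 0.7527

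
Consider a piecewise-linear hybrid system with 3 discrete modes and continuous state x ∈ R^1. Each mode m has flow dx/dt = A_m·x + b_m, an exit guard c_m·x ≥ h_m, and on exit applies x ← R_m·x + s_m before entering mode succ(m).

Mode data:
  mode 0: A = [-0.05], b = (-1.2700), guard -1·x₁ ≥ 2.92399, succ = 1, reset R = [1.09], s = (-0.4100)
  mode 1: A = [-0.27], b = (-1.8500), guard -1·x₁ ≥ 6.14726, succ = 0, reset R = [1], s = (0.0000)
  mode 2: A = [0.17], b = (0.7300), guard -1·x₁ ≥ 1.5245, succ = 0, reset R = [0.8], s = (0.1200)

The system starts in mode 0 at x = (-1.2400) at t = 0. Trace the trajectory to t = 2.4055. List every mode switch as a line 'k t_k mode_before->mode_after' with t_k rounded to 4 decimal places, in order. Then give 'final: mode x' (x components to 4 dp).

1 1.4450 0->1
final: 1 -4.3406

Mode 0: guard c·x = 2.9240 hit at Δt = 1.4450 (t = 1.4450), x⁻ = (-2.9240) → reset → x⁺ = (-3.5971), jump to mode 1
Mode 1: flow for 0.9605 to horizon, guard not reached → x = (-4.3406)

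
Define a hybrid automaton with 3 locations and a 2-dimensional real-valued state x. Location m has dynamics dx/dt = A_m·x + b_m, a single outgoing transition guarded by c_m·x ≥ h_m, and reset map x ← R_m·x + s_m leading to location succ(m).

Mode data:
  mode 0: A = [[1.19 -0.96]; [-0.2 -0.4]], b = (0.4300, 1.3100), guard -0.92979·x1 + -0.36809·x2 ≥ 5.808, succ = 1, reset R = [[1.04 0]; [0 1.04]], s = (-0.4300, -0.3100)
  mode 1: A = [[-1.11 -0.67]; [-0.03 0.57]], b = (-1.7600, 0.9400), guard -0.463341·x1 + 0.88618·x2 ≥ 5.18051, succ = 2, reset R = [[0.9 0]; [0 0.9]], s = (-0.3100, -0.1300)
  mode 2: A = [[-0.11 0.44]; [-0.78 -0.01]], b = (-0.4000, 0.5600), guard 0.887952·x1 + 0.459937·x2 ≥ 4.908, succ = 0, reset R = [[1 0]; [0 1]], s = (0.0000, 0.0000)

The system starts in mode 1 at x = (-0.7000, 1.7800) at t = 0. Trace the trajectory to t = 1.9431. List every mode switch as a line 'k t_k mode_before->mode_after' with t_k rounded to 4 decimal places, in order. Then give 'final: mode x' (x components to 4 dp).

Mode 1: guard c·x = 5.1805 hit at Δt = 1.0010 (t = 1.0010), x⁻ = (-2.6080, 4.4823) → reset → x⁺ = (-2.6572, 3.9041), jump to mode 2
Mode 2: flow for 0.9421 to horizon, guard not reached → x = (-0.8125, 5.6940)

1 1.0010 1->2
final: 2 -0.8125 5.6940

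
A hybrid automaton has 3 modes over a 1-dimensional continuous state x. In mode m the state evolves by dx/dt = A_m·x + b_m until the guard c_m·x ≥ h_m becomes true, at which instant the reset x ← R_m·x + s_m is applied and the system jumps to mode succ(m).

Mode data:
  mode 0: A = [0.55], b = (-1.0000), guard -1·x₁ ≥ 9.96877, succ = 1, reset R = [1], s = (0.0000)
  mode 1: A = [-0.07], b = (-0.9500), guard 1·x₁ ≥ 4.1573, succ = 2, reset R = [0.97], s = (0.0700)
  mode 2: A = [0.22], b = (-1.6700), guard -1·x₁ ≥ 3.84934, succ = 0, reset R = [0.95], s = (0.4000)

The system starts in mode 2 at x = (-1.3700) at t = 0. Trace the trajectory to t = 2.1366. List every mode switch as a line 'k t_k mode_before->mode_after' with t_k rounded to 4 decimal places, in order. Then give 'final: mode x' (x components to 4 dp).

1 1.1103 2->0
final: 0 -7.1063

Mode 2: guard c·x = 3.8493 hit at Δt = 1.1103 (t = 1.1103), x⁻ = (-3.8493) → reset → x⁺ = (-3.2569), jump to mode 0
Mode 0: flow for 1.0263 to horizon, guard not reached → x = (-7.1063)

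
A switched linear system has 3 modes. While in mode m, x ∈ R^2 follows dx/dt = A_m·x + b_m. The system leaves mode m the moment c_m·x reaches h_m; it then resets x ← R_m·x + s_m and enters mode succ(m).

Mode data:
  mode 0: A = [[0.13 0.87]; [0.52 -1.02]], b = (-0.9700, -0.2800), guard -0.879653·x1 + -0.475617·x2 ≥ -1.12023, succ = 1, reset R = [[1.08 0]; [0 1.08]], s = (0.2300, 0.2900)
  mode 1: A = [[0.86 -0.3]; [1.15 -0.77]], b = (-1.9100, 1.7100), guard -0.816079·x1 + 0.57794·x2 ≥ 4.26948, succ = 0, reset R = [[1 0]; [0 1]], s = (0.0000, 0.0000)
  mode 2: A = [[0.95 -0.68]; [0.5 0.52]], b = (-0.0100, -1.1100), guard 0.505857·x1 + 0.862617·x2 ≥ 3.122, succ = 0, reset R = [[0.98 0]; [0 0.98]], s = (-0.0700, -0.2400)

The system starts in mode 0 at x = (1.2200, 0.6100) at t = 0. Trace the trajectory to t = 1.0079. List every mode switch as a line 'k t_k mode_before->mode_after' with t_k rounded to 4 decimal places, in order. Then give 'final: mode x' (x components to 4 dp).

1 0.5678 0->1
final: 1 0.7199 1.6526

Mode 0: guard c·x = -1.1202 hit at Δt = 0.5678 (t = 0.5678), x⁻ = (1.0186, 0.4714) → reset → x⁺ = (1.3301, 0.7991), jump to mode 1
Mode 1: flow for 0.4401 to horizon, guard not reached → x = (0.7199, 1.6526)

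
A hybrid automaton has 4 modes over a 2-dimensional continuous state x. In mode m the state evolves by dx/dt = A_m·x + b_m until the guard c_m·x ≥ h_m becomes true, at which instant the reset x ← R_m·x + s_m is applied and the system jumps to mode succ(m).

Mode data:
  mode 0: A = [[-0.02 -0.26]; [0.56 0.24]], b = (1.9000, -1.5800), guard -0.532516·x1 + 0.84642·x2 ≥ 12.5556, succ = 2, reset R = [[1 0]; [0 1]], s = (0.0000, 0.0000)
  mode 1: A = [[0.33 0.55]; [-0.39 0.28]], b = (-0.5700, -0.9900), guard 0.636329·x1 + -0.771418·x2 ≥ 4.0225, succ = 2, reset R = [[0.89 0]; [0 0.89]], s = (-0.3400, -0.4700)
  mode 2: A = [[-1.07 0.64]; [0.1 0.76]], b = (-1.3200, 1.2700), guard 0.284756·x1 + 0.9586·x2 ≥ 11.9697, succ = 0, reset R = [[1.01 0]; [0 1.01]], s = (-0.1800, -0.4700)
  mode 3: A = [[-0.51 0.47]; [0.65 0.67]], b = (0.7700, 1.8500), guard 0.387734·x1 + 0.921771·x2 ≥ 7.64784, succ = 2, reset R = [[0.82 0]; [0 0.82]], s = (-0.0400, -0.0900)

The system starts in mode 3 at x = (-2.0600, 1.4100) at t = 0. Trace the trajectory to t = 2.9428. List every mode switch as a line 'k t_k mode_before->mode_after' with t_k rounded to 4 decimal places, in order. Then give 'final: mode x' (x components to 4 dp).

1 1.4718 3->2
2 2.1637 2->0
final: 0 1.6428 13.3194

Mode 3: guard c·x = 7.6478 hit at Δt = 1.4718 (t = 1.4718), x⁻ = (1.8005, 7.5395) → reset → x⁺ = (1.4364, 6.0924), jump to mode 2
Mode 2: guard c·x = 11.9697 hit at Δt = 0.6919 (t = 2.1637), x⁻ = (2.8421, 11.6424) → reset → x⁺ = (2.6905, 11.2888), jump to mode 0
Mode 0: flow for 0.7791 to horizon, guard not reached → x = (1.6428, 13.3194)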